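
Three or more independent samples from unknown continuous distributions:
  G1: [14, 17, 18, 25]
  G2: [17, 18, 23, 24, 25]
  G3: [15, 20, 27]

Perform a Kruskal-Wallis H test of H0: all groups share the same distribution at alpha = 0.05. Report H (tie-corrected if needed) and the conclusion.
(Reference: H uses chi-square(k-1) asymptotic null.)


Step 1: Combine all N = 12 observations and assign midranks.
sorted (value, group, rank): (14,G1,1), (15,G3,2), (17,G1,3.5), (17,G2,3.5), (18,G1,5.5), (18,G2,5.5), (20,G3,7), (23,G2,8), (24,G2,9), (25,G1,10.5), (25,G2,10.5), (27,G3,12)
Step 2: Sum ranks within each group.
R_1 = 20.5 (n_1 = 4)
R_2 = 36.5 (n_2 = 5)
R_3 = 21 (n_3 = 3)
Step 3: H = 12/(N(N+1)) * sum(R_i^2/n_i) - 3(N+1)
     = 12/(12*13) * (20.5^2/4 + 36.5^2/5 + 21^2/3) - 3*13
     = 0.076923 * 518.513 - 39
     = 0.885577.
Step 4: Ties present; correction factor C = 1 - 18/(12^3 - 12) = 0.989510. Corrected H = 0.885577 / 0.989510 = 0.894965.
Step 5: Under H0, H ~ chi^2(2); p-value = 0.639236.
Step 6: alpha = 0.05. fail to reject H0.

H = 0.8950, df = 2, p = 0.639236, fail to reject H0.


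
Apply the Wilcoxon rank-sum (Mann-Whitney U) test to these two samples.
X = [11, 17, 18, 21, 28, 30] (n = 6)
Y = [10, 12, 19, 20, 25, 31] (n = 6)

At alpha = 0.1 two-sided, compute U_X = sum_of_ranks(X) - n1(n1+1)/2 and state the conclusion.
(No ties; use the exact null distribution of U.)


Step 1: Combine and sort all 12 observations; assign midranks.
sorted (value, group): (10,Y), (11,X), (12,Y), (17,X), (18,X), (19,Y), (20,Y), (21,X), (25,Y), (28,X), (30,X), (31,Y)
ranks: 10->1, 11->2, 12->3, 17->4, 18->5, 19->6, 20->7, 21->8, 25->9, 28->10, 30->11, 31->12
Step 2: Rank sum for X: R1 = 2 + 4 + 5 + 8 + 10 + 11 = 40.
Step 3: U_X = R1 - n1(n1+1)/2 = 40 - 6*7/2 = 40 - 21 = 19.
       U_Y = n1*n2 - U_X = 36 - 19 = 17.
Step 4: No ties, so the exact null distribution of U (based on enumerating the C(12,6) = 924 equally likely rank assignments) gives the two-sided p-value.
Step 5: p-value = 0.937229; compare to alpha = 0.1. fail to reject H0.

U_X = 19, p = 0.937229, fail to reject H0 at alpha = 0.1.


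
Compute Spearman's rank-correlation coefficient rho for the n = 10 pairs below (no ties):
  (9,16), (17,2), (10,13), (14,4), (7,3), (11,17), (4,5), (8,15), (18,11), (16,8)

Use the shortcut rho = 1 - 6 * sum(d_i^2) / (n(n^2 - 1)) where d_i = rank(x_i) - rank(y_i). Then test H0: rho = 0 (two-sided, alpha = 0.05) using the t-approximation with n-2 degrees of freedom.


Step 1: Rank x and y separately (midranks; no ties here).
rank(x): 9->4, 17->9, 10->5, 14->7, 7->2, 11->6, 4->1, 8->3, 18->10, 16->8
rank(y): 16->9, 2->1, 13->7, 4->3, 3->2, 17->10, 5->4, 15->8, 11->6, 8->5
Step 2: d_i = R_x(i) - R_y(i); compute d_i^2.
  (4-9)^2=25, (9-1)^2=64, (5-7)^2=4, (7-3)^2=16, (2-2)^2=0, (6-10)^2=16, (1-4)^2=9, (3-8)^2=25, (10-6)^2=16, (8-5)^2=9
sum(d^2) = 184.
Step 3: rho = 1 - 6*184 / (10*(10^2 - 1)) = 1 - 1104/990 = -0.115152.
Step 4: Under H0, t = rho * sqrt((n-2)/(1-rho^2)) = -0.3279 ~ t(8).
Step 5: Two-sided p-value from the t-distribution with 8 df = 0.751420.
Step 6: alpha = 0.05. fail to reject H0.

rho = -0.1152, p = 0.751420, fail to reject H0 at alpha = 0.05.


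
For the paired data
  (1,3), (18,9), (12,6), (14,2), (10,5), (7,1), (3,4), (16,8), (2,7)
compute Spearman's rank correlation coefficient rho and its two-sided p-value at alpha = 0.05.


Step 1: Rank x and y separately (midranks; no ties here).
rank(x): 1->1, 18->9, 12->6, 14->7, 10->5, 7->4, 3->3, 16->8, 2->2
rank(y): 3->3, 9->9, 6->6, 2->2, 5->5, 1->1, 4->4, 8->8, 7->7
Step 2: d_i = R_x(i) - R_y(i); compute d_i^2.
  (1-3)^2=4, (9-9)^2=0, (6-6)^2=0, (7-2)^2=25, (5-5)^2=0, (4-1)^2=9, (3-4)^2=1, (8-8)^2=0, (2-7)^2=25
sum(d^2) = 64.
Step 3: rho = 1 - 6*64 / (9*(9^2 - 1)) = 1 - 384/720 = 0.466667.
Step 4: Under H0, t = rho * sqrt((n-2)/(1-rho^2)) = 1.3960 ~ t(7).
Step 5: Two-sided p-value from the t-distribution with 7 df = 0.205386.
Step 6: alpha = 0.05. fail to reject H0.

rho = 0.4667, p = 0.205386, fail to reject H0 at alpha = 0.05.


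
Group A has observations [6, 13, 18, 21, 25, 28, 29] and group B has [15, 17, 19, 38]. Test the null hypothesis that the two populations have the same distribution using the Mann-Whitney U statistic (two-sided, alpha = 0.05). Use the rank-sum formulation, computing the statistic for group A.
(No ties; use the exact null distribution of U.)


Step 1: Combine and sort all 11 observations; assign midranks.
sorted (value, group): (6,X), (13,X), (15,Y), (17,Y), (18,X), (19,Y), (21,X), (25,X), (28,X), (29,X), (38,Y)
ranks: 6->1, 13->2, 15->3, 17->4, 18->5, 19->6, 21->7, 25->8, 28->9, 29->10, 38->11
Step 2: Rank sum for X: R1 = 1 + 2 + 5 + 7 + 8 + 9 + 10 = 42.
Step 3: U_X = R1 - n1(n1+1)/2 = 42 - 7*8/2 = 42 - 28 = 14.
       U_Y = n1*n2 - U_X = 28 - 14 = 14.
Step 4: No ties, so the exact null distribution of U (based on enumerating the C(11,7) = 330 equally likely rank assignments) gives the two-sided p-value.
Step 5: p-value = 1.000000; compare to alpha = 0.05. fail to reject H0.

U_X = 14, p = 1.000000, fail to reject H0 at alpha = 0.05.


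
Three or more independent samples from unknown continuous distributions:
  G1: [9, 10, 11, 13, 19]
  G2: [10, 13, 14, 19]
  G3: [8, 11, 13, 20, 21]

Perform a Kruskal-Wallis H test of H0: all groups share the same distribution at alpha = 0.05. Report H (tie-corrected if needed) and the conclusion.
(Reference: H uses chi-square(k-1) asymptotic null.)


Step 1: Combine all N = 14 observations and assign midranks.
sorted (value, group, rank): (8,G3,1), (9,G1,2), (10,G1,3.5), (10,G2,3.5), (11,G1,5.5), (11,G3,5.5), (13,G1,8), (13,G2,8), (13,G3,8), (14,G2,10), (19,G1,11.5), (19,G2,11.5), (20,G3,13), (21,G3,14)
Step 2: Sum ranks within each group.
R_1 = 30.5 (n_1 = 5)
R_2 = 33 (n_2 = 4)
R_3 = 41.5 (n_3 = 5)
Step 3: H = 12/(N(N+1)) * sum(R_i^2/n_i) - 3(N+1)
     = 12/(14*15) * (30.5^2/5 + 33^2/4 + 41.5^2/5) - 3*15
     = 0.057143 * 802.75 - 45
     = 0.871429.
Step 4: Ties present; correction factor C = 1 - 42/(14^3 - 14) = 0.984615. Corrected H = 0.871429 / 0.984615 = 0.885045.
Step 5: Under H0, H ~ chi^2(2); p-value = 0.642414.
Step 6: alpha = 0.05. fail to reject H0.

H = 0.8850, df = 2, p = 0.642414, fail to reject H0.


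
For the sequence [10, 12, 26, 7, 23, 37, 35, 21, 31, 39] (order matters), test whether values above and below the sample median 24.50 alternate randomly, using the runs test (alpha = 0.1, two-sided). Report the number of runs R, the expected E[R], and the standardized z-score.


Step 1: Compute median = 24.50; label A = above, B = below.
Labels in order: BBABBAABAA  (n_A = 5, n_B = 5)
Step 2: Count runs R = 6.
Step 3: Under H0 (random ordering), E[R] = 2*n_A*n_B/(n_A+n_B) + 1 = 2*5*5/10 + 1 = 6.0000.
        Var[R] = 2*n_A*n_B*(2*n_A*n_B - n_A - n_B) / ((n_A+n_B)^2 * (n_A+n_B-1)) = 2000/900 = 2.2222.
        SD[R] = 1.4907.
Step 4: R = E[R], so z = 0 with no continuity correction.
Step 5: Two-sided p-value via normal approximation = 2*(1 - Phi(|z|)) = 1.000000.
Step 6: alpha = 0.1. fail to reject H0.

R = 6, z = 0.0000, p = 1.000000, fail to reject H0.


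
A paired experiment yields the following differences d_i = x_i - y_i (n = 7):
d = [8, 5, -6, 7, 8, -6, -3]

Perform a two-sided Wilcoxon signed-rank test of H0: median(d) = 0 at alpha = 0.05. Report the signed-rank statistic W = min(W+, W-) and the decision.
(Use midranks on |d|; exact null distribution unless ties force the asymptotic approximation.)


Step 1: Drop any zero differences (none here) and take |d_i|.
|d| = [8, 5, 6, 7, 8, 6, 3]
Step 2: Midrank |d_i| (ties get averaged ranks).
ranks: |8|->6.5, |5|->2, |6|->3.5, |7|->5, |8|->6.5, |6|->3.5, |3|->1
Step 3: Attach original signs; sum ranks with positive sign and with negative sign.
W+ = 6.5 + 2 + 5 + 6.5 = 20
W- = 3.5 + 3.5 + 1 = 8
(Check: W+ + W- = 28 should equal n(n+1)/2 = 28.)
Step 4: Test statistic W = min(W+, W-) = 8.
Step 5: Ties in |d|, so use the tie-corrected normal approximation.
        E[W] = n(n+1)/4 = 7*8/4 = 14.
        Tie groups: |d|=6 (t=2), |d|=8 (t=2); sum(t^3 - t) = 12.
        Var[W] = n(n+1)(2n+1)/24 - sum(t^3-t)/48 = 840/24 - 12/48 = 34.75.
        z = (W - E[W]) / sqrt(Var[W]) = (8 - 14) / 5.8949 = -1.0178.
        Two-sided p = 2*Phi(z) = 0.308760.
Step 6: alpha = 0.05. fail to reject H0.

W+ = 20, W- = 8, W = min = 8, p = 0.308760, fail to reject H0.


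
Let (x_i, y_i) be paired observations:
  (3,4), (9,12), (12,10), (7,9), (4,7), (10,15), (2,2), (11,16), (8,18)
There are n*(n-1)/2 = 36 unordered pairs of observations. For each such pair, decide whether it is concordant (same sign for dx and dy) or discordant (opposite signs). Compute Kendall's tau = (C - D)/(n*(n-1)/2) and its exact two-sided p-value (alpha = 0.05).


Step 1: Enumerate the 36 unordered pairs (i,j) with i<j and classify each by sign(x_j-x_i) * sign(y_j-y_i).
  (1,2):dx=+6,dy=+8->C; (1,3):dx=+9,dy=+6->C; (1,4):dx=+4,dy=+5->C; (1,5):dx=+1,dy=+3->C
  (1,6):dx=+7,dy=+11->C; (1,7):dx=-1,dy=-2->C; (1,8):dx=+8,dy=+12->C; (1,9):dx=+5,dy=+14->C
  (2,3):dx=+3,dy=-2->D; (2,4):dx=-2,dy=-3->C; (2,5):dx=-5,dy=-5->C; (2,6):dx=+1,dy=+3->C
  (2,7):dx=-7,dy=-10->C; (2,8):dx=+2,dy=+4->C; (2,9):dx=-1,dy=+6->D; (3,4):dx=-5,dy=-1->C
  (3,5):dx=-8,dy=-3->C; (3,6):dx=-2,dy=+5->D; (3,7):dx=-10,dy=-8->C; (3,8):dx=-1,dy=+6->D
  (3,9):dx=-4,dy=+8->D; (4,5):dx=-3,dy=-2->C; (4,6):dx=+3,dy=+6->C; (4,7):dx=-5,dy=-7->C
  (4,8):dx=+4,dy=+7->C; (4,9):dx=+1,dy=+9->C; (5,6):dx=+6,dy=+8->C; (5,7):dx=-2,dy=-5->C
  (5,8):dx=+7,dy=+9->C; (5,9):dx=+4,dy=+11->C; (6,7):dx=-8,dy=-13->C; (6,8):dx=+1,dy=+1->C
  (6,9):dx=-2,dy=+3->D; (7,8):dx=+9,dy=+14->C; (7,9):dx=+6,dy=+16->C; (8,9):dx=-3,dy=+2->D
Step 2: C = 29, D = 7, total pairs = 36.
Step 3: tau = (C - D)/(n(n-1)/2) = (29 - 7)/36 = 0.611111.
Step 4: Exact two-sided p-value (enumerate n! = 362880 permutations of y under H0): p = 0.024741.
Step 5: alpha = 0.05. reject H0.

tau_b = 0.6111 (C=29, D=7), p = 0.024741, reject H0.


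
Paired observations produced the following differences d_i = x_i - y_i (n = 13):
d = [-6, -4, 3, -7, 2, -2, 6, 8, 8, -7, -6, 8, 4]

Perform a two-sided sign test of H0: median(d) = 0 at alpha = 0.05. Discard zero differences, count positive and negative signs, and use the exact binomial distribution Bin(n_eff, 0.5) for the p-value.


Step 1: Discard zero differences. Original n = 13; n_eff = number of nonzero differences = 13.
Nonzero differences (with sign): -6, -4, +3, -7, +2, -2, +6, +8, +8, -7, -6, +8, +4
Step 2: Count signs: positive = 7, negative = 6.
Step 3: Under H0: P(positive) = 0.5, so the number of positives S ~ Bin(13, 0.5).
Step 4: Two-sided exact p-value = sum of Bin(13,0.5) probabilities at or below the observed probability = 1.000000.
Step 5: alpha = 0.05. fail to reject H0.

n_eff = 13, pos = 7, neg = 6, p = 1.000000, fail to reject H0.


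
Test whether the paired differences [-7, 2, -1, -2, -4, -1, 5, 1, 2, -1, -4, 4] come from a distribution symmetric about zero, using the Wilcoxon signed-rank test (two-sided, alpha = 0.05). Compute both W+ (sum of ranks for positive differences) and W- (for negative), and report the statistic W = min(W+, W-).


Step 1: Drop any zero differences (none here) and take |d_i|.
|d| = [7, 2, 1, 2, 4, 1, 5, 1, 2, 1, 4, 4]
Step 2: Midrank |d_i| (ties get averaged ranks).
ranks: |7|->12, |2|->6, |1|->2.5, |2|->6, |4|->9, |1|->2.5, |5|->11, |1|->2.5, |2|->6, |1|->2.5, |4|->9, |4|->9
Step 3: Attach original signs; sum ranks with positive sign and with negative sign.
W+ = 6 + 11 + 2.5 + 6 + 9 = 34.5
W- = 12 + 2.5 + 6 + 9 + 2.5 + 2.5 + 9 = 43.5
(Check: W+ + W- = 78 should equal n(n+1)/2 = 78.)
Step 4: Test statistic W = min(W+, W-) = 34.5.
Step 5: Ties in |d|, so use the tie-corrected normal approximation.
        E[W] = n(n+1)/4 = 12*13/4 = 39.
        Tie groups: |d|=1 (t=4), |d|=2 (t=3), |d|=4 (t=3); sum(t^3 - t) = 108.
        Var[W] = n(n+1)(2n+1)/24 - sum(t^3-t)/48 = 3900/24 - 108/48 = 160.25.
        z = (W - E[W]) / sqrt(Var[W]) = (34.5 - 39) / 12.6590 = -0.3555.
        Two-sided p = 2*Phi(z) = 0.722231.
Step 6: alpha = 0.05. fail to reject H0.

W+ = 34.5, W- = 43.5, W = min = 34.5, p = 0.722231, fail to reject H0.


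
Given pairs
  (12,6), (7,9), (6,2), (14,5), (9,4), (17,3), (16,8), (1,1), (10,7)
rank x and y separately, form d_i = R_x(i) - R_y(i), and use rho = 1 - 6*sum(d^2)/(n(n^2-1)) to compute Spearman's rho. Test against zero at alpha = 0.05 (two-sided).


Step 1: Rank x and y separately (midranks; no ties here).
rank(x): 12->6, 7->3, 6->2, 14->7, 9->4, 17->9, 16->8, 1->1, 10->5
rank(y): 6->6, 9->9, 2->2, 5->5, 4->4, 3->3, 8->8, 1->1, 7->7
Step 2: d_i = R_x(i) - R_y(i); compute d_i^2.
  (6-6)^2=0, (3-9)^2=36, (2-2)^2=0, (7-5)^2=4, (4-4)^2=0, (9-3)^2=36, (8-8)^2=0, (1-1)^2=0, (5-7)^2=4
sum(d^2) = 80.
Step 3: rho = 1 - 6*80 / (9*(9^2 - 1)) = 1 - 480/720 = 0.333333.
Step 4: Under H0, t = rho * sqrt((n-2)/(1-rho^2)) = 0.9354 ~ t(7).
Step 5: Two-sided p-value from the t-distribution with 7 df = 0.380713.
Step 6: alpha = 0.05. fail to reject H0.

rho = 0.3333, p = 0.380713, fail to reject H0 at alpha = 0.05.


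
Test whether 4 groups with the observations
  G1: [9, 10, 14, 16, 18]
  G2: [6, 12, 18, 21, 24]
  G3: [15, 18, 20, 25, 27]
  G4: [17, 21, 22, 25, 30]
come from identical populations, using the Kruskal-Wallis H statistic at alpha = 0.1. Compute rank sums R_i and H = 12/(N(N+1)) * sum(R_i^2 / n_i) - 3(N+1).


Step 1: Combine all N = 20 observations and assign midranks.
sorted (value, group, rank): (6,G2,1), (9,G1,2), (10,G1,3), (12,G2,4), (14,G1,5), (15,G3,6), (16,G1,7), (17,G4,8), (18,G1,10), (18,G2,10), (18,G3,10), (20,G3,12), (21,G2,13.5), (21,G4,13.5), (22,G4,15), (24,G2,16), (25,G3,17.5), (25,G4,17.5), (27,G3,19), (30,G4,20)
Step 2: Sum ranks within each group.
R_1 = 27 (n_1 = 5)
R_2 = 44.5 (n_2 = 5)
R_3 = 64.5 (n_3 = 5)
R_4 = 74 (n_4 = 5)
Step 3: H = 12/(N(N+1)) * sum(R_i^2/n_i) - 3(N+1)
     = 12/(20*21) * (27^2/5 + 44.5^2/5 + 64.5^2/5 + 74^2/5) - 3*21
     = 0.028571 * 2469.1 - 63
     = 7.545714.
Step 4: Ties present; correction factor C = 1 - 36/(20^3 - 20) = 0.995489. Corrected H = 7.545714 / 0.995489 = 7.579909.
Step 5: Under H0, H ~ chi^2(3); p-value = 0.055540.
Step 6: alpha = 0.1. reject H0.

H = 7.5799, df = 3, p = 0.055540, reject H0.


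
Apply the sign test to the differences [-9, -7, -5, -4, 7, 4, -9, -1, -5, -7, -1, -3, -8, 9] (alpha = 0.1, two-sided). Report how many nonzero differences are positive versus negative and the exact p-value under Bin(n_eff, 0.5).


Step 1: Discard zero differences. Original n = 14; n_eff = number of nonzero differences = 14.
Nonzero differences (with sign): -9, -7, -5, -4, +7, +4, -9, -1, -5, -7, -1, -3, -8, +9
Step 2: Count signs: positive = 3, negative = 11.
Step 3: Under H0: P(positive) = 0.5, so the number of positives S ~ Bin(14, 0.5).
Step 4: Two-sided exact p-value = sum of Bin(14,0.5) probabilities at or below the observed probability = 0.057373.
Step 5: alpha = 0.1. reject H0.

n_eff = 14, pos = 3, neg = 11, p = 0.057373, reject H0.


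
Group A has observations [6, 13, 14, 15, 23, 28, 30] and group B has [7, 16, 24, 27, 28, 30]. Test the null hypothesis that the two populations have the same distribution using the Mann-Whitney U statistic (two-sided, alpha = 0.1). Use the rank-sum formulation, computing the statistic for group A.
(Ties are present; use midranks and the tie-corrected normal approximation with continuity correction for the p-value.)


Step 1: Combine and sort all 13 observations; assign midranks.
sorted (value, group): (6,X), (7,Y), (13,X), (14,X), (15,X), (16,Y), (23,X), (24,Y), (27,Y), (28,X), (28,Y), (30,X), (30,Y)
ranks: 6->1, 7->2, 13->3, 14->4, 15->5, 16->6, 23->7, 24->8, 27->9, 28->10.5, 28->10.5, 30->12.5, 30->12.5
Step 2: Rank sum for X: R1 = 1 + 3 + 4 + 5 + 7 + 10.5 + 12.5 = 43.
Step 3: U_X = R1 - n1(n1+1)/2 = 43 - 7*8/2 = 43 - 28 = 15.
       U_Y = n1*n2 - U_X = 42 - 15 = 27.
Step 4: Ties are present, so use the tie-corrected normal approximation (with continuity correction) for the p-value.
Step 5: p-value = 0.430766; compare to alpha = 0.1. fail to reject H0.

U_X = 15, p = 0.430766, fail to reject H0 at alpha = 0.1.


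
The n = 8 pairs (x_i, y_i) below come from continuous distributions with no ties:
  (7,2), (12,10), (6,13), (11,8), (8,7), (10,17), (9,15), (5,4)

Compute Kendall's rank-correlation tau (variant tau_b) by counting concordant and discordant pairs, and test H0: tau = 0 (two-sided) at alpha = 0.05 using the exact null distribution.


Step 1: Enumerate the 28 unordered pairs (i,j) with i<j and classify each by sign(x_j-x_i) * sign(y_j-y_i).
  (1,2):dx=+5,dy=+8->C; (1,3):dx=-1,dy=+11->D; (1,4):dx=+4,dy=+6->C; (1,5):dx=+1,dy=+5->C
  (1,6):dx=+3,dy=+15->C; (1,7):dx=+2,dy=+13->C; (1,8):dx=-2,dy=+2->D; (2,3):dx=-6,dy=+3->D
  (2,4):dx=-1,dy=-2->C; (2,5):dx=-4,dy=-3->C; (2,6):dx=-2,dy=+7->D; (2,7):dx=-3,dy=+5->D
  (2,8):dx=-7,dy=-6->C; (3,4):dx=+5,dy=-5->D; (3,5):dx=+2,dy=-6->D; (3,6):dx=+4,dy=+4->C
  (3,7):dx=+3,dy=+2->C; (3,8):dx=-1,dy=-9->C; (4,5):dx=-3,dy=-1->C; (4,6):dx=-1,dy=+9->D
  (4,7):dx=-2,dy=+7->D; (4,8):dx=-6,dy=-4->C; (5,6):dx=+2,dy=+10->C; (5,7):dx=+1,dy=+8->C
  (5,8):dx=-3,dy=-3->C; (6,7):dx=-1,dy=-2->C; (6,8):dx=-5,dy=-13->C; (7,8):dx=-4,dy=-11->C
Step 2: C = 19, D = 9, total pairs = 28.
Step 3: tau = (C - D)/(n(n-1)/2) = (19 - 9)/28 = 0.357143.
Step 4: Exact two-sided p-value (enumerate n! = 40320 permutations of y under H0): p = 0.275099.
Step 5: alpha = 0.05. fail to reject H0.

tau_b = 0.3571 (C=19, D=9), p = 0.275099, fail to reject H0.


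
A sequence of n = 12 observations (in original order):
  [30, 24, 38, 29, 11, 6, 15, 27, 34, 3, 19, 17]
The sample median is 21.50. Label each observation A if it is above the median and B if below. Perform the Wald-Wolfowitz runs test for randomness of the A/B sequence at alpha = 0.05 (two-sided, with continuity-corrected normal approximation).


Step 1: Compute median = 21.50; label A = above, B = below.
Labels in order: AAAABBBAABBB  (n_A = 6, n_B = 6)
Step 2: Count runs R = 4.
Step 3: Under H0 (random ordering), E[R] = 2*n_A*n_B/(n_A+n_B) + 1 = 2*6*6/12 + 1 = 7.0000.
        Var[R] = 2*n_A*n_B*(2*n_A*n_B - n_A - n_B) / ((n_A+n_B)^2 * (n_A+n_B-1)) = 4320/1584 = 2.7273.
        SD[R] = 1.6514.
Step 4: Continuity-corrected z = (R + 0.5 - E[R]) / SD[R] = (4 + 0.5 - 7.0000) / 1.6514 = -1.5138.
Step 5: Two-sided p-value via normal approximation = 2*(1 - Phi(|z|)) = 0.130070.
Step 6: alpha = 0.05. fail to reject H0.

R = 4, z = -1.5138, p = 0.130070, fail to reject H0.


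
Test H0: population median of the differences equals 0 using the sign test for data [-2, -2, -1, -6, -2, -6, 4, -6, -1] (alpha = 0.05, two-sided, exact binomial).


Step 1: Discard zero differences. Original n = 9; n_eff = number of nonzero differences = 9.
Nonzero differences (with sign): -2, -2, -1, -6, -2, -6, +4, -6, -1
Step 2: Count signs: positive = 1, negative = 8.
Step 3: Under H0: P(positive) = 0.5, so the number of positives S ~ Bin(9, 0.5).
Step 4: Two-sided exact p-value = sum of Bin(9,0.5) probabilities at or below the observed probability = 0.039062.
Step 5: alpha = 0.05. reject H0.

n_eff = 9, pos = 1, neg = 8, p = 0.039062, reject H0.


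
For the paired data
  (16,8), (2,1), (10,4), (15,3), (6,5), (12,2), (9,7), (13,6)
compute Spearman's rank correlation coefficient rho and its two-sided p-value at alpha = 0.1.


Step 1: Rank x and y separately (midranks; no ties here).
rank(x): 16->8, 2->1, 10->4, 15->7, 6->2, 12->5, 9->3, 13->6
rank(y): 8->8, 1->1, 4->4, 3->3, 5->5, 2->2, 7->7, 6->6
Step 2: d_i = R_x(i) - R_y(i); compute d_i^2.
  (8-8)^2=0, (1-1)^2=0, (4-4)^2=0, (7-3)^2=16, (2-5)^2=9, (5-2)^2=9, (3-7)^2=16, (6-6)^2=0
sum(d^2) = 50.
Step 3: rho = 1 - 6*50 / (8*(8^2 - 1)) = 1 - 300/504 = 0.404762.
Step 4: Under H0, t = rho * sqrt((n-2)/(1-rho^2)) = 1.0842 ~ t(6).
Step 5: Two-sided p-value from the t-distribution with 6 df = 0.319889.
Step 6: alpha = 0.1. fail to reject H0.

rho = 0.4048, p = 0.319889, fail to reject H0 at alpha = 0.1.


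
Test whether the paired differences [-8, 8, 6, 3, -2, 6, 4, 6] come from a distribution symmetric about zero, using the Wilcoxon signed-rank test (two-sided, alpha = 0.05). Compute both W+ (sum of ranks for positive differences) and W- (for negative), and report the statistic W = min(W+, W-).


Step 1: Drop any zero differences (none here) and take |d_i|.
|d| = [8, 8, 6, 3, 2, 6, 4, 6]
Step 2: Midrank |d_i| (ties get averaged ranks).
ranks: |8|->7.5, |8|->7.5, |6|->5, |3|->2, |2|->1, |6|->5, |4|->3, |6|->5
Step 3: Attach original signs; sum ranks with positive sign and with negative sign.
W+ = 7.5 + 5 + 2 + 5 + 3 + 5 = 27.5
W- = 7.5 + 1 = 8.5
(Check: W+ + W- = 36 should equal n(n+1)/2 = 36.)
Step 4: Test statistic W = min(W+, W-) = 8.5.
Step 5: Ties in |d|, so use the tie-corrected normal approximation.
        E[W] = n(n+1)/4 = 8*9/4 = 18.
        Tie groups: |d|=6 (t=3), |d|=8 (t=2); sum(t^3 - t) = 30.
        Var[W] = n(n+1)(2n+1)/24 - sum(t^3-t)/48 = 1224/24 - 30/48 = 50.375.
        z = (W - E[W]) / sqrt(Var[W]) = (8.5 - 18) / 7.0975 = -1.3385.
        Two-sided p = 2*Phi(z) = 0.180736.
Step 6: alpha = 0.05. fail to reject H0.

W+ = 27.5, W- = 8.5, W = min = 8.5, p = 0.180736, fail to reject H0.


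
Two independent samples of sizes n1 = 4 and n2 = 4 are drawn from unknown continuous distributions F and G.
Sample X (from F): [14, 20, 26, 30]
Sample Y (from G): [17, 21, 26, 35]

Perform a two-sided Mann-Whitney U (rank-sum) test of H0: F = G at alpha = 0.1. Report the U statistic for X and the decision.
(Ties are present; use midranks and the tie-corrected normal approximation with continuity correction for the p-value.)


Step 1: Combine and sort all 8 observations; assign midranks.
sorted (value, group): (14,X), (17,Y), (20,X), (21,Y), (26,X), (26,Y), (30,X), (35,Y)
ranks: 14->1, 17->2, 20->3, 21->4, 26->5.5, 26->5.5, 30->7, 35->8
Step 2: Rank sum for X: R1 = 1 + 3 + 5.5 + 7 = 16.5.
Step 3: U_X = R1 - n1(n1+1)/2 = 16.5 - 4*5/2 = 16.5 - 10 = 6.5.
       U_Y = n1*n2 - U_X = 16 - 6.5 = 9.5.
Step 4: Ties are present, so use the tie-corrected normal approximation (with continuity correction) for the p-value.
Step 5: p-value = 0.771503; compare to alpha = 0.1. fail to reject H0.

U_X = 6.5, p = 0.771503, fail to reject H0 at alpha = 0.1.


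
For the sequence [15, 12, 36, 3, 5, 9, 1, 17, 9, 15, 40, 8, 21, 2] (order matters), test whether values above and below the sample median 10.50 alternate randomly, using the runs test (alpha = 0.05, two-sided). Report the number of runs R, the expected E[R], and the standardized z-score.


Step 1: Compute median = 10.50; label A = above, B = below.
Labels in order: AAABBBBABAABAB  (n_A = 7, n_B = 7)
Step 2: Count runs R = 8.
Step 3: Under H0 (random ordering), E[R] = 2*n_A*n_B/(n_A+n_B) + 1 = 2*7*7/14 + 1 = 8.0000.
        Var[R] = 2*n_A*n_B*(2*n_A*n_B - n_A - n_B) / ((n_A+n_B)^2 * (n_A+n_B-1)) = 8232/2548 = 3.2308.
        SD[R] = 1.7974.
Step 4: R = E[R], so z = 0 with no continuity correction.
Step 5: Two-sided p-value via normal approximation = 2*(1 - Phi(|z|)) = 1.000000.
Step 6: alpha = 0.05. fail to reject H0.

R = 8, z = 0.0000, p = 1.000000, fail to reject H0.


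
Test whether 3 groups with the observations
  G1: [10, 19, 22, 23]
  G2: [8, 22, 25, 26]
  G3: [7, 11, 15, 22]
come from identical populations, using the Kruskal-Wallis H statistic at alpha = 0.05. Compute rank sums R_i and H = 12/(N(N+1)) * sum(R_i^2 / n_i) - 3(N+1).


Step 1: Combine all N = 12 observations and assign midranks.
sorted (value, group, rank): (7,G3,1), (8,G2,2), (10,G1,3), (11,G3,4), (15,G3,5), (19,G1,6), (22,G1,8), (22,G2,8), (22,G3,8), (23,G1,10), (25,G2,11), (26,G2,12)
Step 2: Sum ranks within each group.
R_1 = 27 (n_1 = 4)
R_2 = 33 (n_2 = 4)
R_3 = 18 (n_3 = 4)
Step 3: H = 12/(N(N+1)) * sum(R_i^2/n_i) - 3(N+1)
     = 12/(12*13) * (27^2/4 + 33^2/4 + 18^2/4) - 3*13
     = 0.076923 * 535.5 - 39
     = 2.192308.
Step 4: Ties present; correction factor C = 1 - 24/(12^3 - 12) = 0.986014. Corrected H = 2.192308 / 0.986014 = 2.223404.
Step 5: Under H0, H ~ chi^2(2); p-value = 0.328998.
Step 6: alpha = 0.05. fail to reject H0.

H = 2.2234, df = 2, p = 0.328998, fail to reject H0.


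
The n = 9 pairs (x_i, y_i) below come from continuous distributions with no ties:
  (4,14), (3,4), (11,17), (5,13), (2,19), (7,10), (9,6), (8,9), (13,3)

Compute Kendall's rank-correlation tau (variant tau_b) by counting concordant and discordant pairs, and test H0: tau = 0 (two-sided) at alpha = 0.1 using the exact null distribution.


Step 1: Enumerate the 36 unordered pairs (i,j) with i<j and classify each by sign(x_j-x_i) * sign(y_j-y_i).
  (1,2):dx=-1,dy=-10->C; (1,3):dx=+7,dy=+3->C; (1,4):dx=+1,dy=-1->D; (1,5):dx=-2,dy=+5->D
  (1,6):dx=+3,dy=-4->D; (1,7):dx=+5,dy=-8->D; (1,8):dx=+4,dy=-5->D; (1,9):dx=+9,dy=-11->D
  (2,3):dx=+8,dy=+13->C; (2,4):dx=+2,dy=+9->C; (2,5):dx=-1,dy=+15->D; (2,6):dx=+4,dy=+6->C
  (2,7):dx=+6,dy=+2->C; (2,8):dx=+5,dy=+5->C; (2,9):dx=+10,dy=-1->D; (3,4):dx=-6,dy=-4->C
  (3,5):dx=-9,dy=+2->D; (3,6):dx=-4,dy=-7->C; (3,7):dx=-2,dy=-11->C; (3,8):dx=-3,dy=-8->C
  (3,9):dx=+2,dy=-14->D; (4,5):dx=-3,dy=+6->D; (4,6):dx=+2,dy=-3->D; (4,7):dx=+4,dy=-7->D
  (4,8):dx=+3,dy=-4->D; (4,9):dx=+8,dy=-10->D; (5,6):dx=+5,dy=-9->D; (5,7):dx=+7,dy=-13->D
  (5,8):dx=+6,dy=-10->D; (5,9):dx=+11,dy=-16->D; (6,7):dx=+2,dy=-4->D; (6,8):dx=+1,dy=-1->D
  (6,9):dx=+6,dy=-7->D; (7,8):dx=-1,dy=+3->D; (7,9):dx=+4,dy=-3->D; (8,9):dx=+5,dy=-6->D
Step 2: C = 11, D = 25, total pairs = 36.
Step 3: tau = (C - D)/(n(n-1)/2) = (11 - 25)/36 = -0.388889.
Step 4: Exact two-sided p-value (enumerate n! = 362880 permutations of y under H0): p = 0.180181.
Step 5: alpha = 0.1. fail to reject H0.

tau_b = -0.3889 (C=11, D=25), p = 0.180181, fail to reject H0.


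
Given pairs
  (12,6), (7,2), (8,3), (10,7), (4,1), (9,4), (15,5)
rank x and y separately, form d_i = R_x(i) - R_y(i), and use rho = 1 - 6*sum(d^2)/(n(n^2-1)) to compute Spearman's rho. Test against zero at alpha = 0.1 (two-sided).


Step 1: Rank x and y separately (midranks; no ties here).
rank(x): 12->6, 7->2, 8->3, 10->5, 4->1, 9->4, 15->7
rank(y): 6->6, 2->2, 3->3, 7->7, 1->1, 4->4, 5->5
Step 2: d_i = R_x(i) - R_y(i); compute d_i^2.
  (6-6)^2=0, (2-2)^2=0, (3-3)^2=0, (5-7)^2=4, (1-1)^2=0, (4-4)^2=0, (7-5)^2=4
sum(d^2) = 8.
Step 3: rho = 1 - 6*8 / (7*(7^2 - 1)) = 1 - 48/336 = 0.857143.
Step 4: Under H0, t = rho * sqrt((n-2)/(1-rho^2)) = 3.7210 ~ t(5).
Step 5: Two-sided p-value from the t-distribution with 5 df = 0.013697.
Step 6: alpha = 0.1. reject H0.

rho = 0.8571, p = 0.013697, reject H0 at alpha = 0.1.


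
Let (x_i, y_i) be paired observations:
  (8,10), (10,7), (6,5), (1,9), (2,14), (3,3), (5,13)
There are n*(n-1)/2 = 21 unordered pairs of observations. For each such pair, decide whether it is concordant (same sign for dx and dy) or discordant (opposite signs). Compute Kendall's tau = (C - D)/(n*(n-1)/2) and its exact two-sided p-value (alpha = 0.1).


Step 1: Enumerate the 21 unordered pairs (i,j) with i<j and classify each by sign(x_j-x_i) * sign(y_j-y_i).
  (1,2):dx=+2,dy=-3->D; (1,3):dx=-2,dy=-5->C; (1,4):dx=-7,dy=-1->C; (1,5):dx=-6,dy=+4->D
  (1,6):dx=-5,dy=-7->C; (1,7):dx=-3,dy=+3->D; (2,3):dx=-4,dy=-2->C; (2,4):dx=-9,dy=+2->D
  (2,5):dx=-8,dy=+7->D; (2,6):dx=-7,dy=-4->C; (2,7):dx=-5,dy=+6->D; (3,4):dx=-5,dy=+4->D
  (3,5):dx=-4,dy=+9->D; (3,6):dx=-3,dy=-2->C; (3,7):dx=-1,dy=+8->D; (4,5):dx=+1,dy=+5->C
  (4,6):dx=+2,dy=-6->D; (4,7):dx=+4,dy=+4->C; (5,6):dx=+1,dy=-11->D; (5,7):dx=+3,dy=-1->D
  (6,7):dx=+2,dy=+10->C
Step 2: C = 9, D = 12, total pairs = 21.
Step 3: tau = (C - D)/(n(n-1)/2) = (9 - 12)/21 = -0.142857.
Step 4: Exact two-sided p-value (enumerate n! = 5040 permutations of y under H0): p = 0.772619.
Step 5: alpha = 0.1. fail to reject H0.

tau_b = -0.1429 (C=9, D=12), p = 0.772619, fail to reject H0.


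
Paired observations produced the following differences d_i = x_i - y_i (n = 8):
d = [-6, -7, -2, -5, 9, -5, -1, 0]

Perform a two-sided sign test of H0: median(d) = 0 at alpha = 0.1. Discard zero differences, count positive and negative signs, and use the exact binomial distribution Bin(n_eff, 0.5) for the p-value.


Step 1: Discard zero differences. Original n = 8; n_eff = number of nonzero differences = 7.
Nonzero differences (with sign): -6, -7, -2, -5, +9, -5, -1
Step 2: Count signs: positive = 1, negative = 6.
Step 3: Under H0: P(positive) = 0.5, so the number of positives S ~ Bin(7, 0.5).
Step 4: Two-sided exact p-value = sum of Bin(7,0.5) probabilities at or below the observed probability = 0.125000.
Step 5: alpha = 0.1. fail to reject H0.

n_eff = 7, pos = 1, neg = 6, p = 0.125000, fail to reject H0.


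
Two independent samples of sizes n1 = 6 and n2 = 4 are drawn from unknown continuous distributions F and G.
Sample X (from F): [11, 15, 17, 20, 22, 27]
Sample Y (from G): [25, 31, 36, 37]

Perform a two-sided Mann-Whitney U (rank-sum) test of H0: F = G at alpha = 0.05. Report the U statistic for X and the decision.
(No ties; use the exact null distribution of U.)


Step 1: Combine and sort all 10 observations; assign midranks.
sorted (value, group): (11,X), (15,X), (17,X), (20,X), (22,X), (25,Y), (27,X), (31,Y), (36,Y), (37,Y)
ranks: 11->1, 15->2, 17->3, 20->4, 22->5, 25->6, 27->7, 31->8, 36->9, 37->10
Step 2: Rank sum for X: R1 = 1 + 2 + 3 + 4 + 5 + 7 = 22.
Step 3: U_X = R1 - n1(n1+1)/2 = 22 - 6*7/2 = 22 - 21 = 1.
       U_Y = n1*n2 - U_X = 24 - 1 = 23.
Step 4: No ties, so the exact null distribution of U (based on enumerating the C(10,6) = 210 equally likely rank assignments) gives the two-sided p-value.
Step 5: p-value = 0.019048; compare to alpha = 0.05. reject H0.

U_X = 1, p = 0.019048, reject H0 at alpha = 0.05.


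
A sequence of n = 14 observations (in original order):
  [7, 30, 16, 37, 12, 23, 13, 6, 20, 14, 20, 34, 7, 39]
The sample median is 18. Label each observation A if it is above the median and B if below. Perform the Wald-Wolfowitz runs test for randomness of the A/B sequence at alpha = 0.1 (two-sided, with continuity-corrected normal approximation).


Step 1: Compute median = 18; label A = above, B = below.
Labels in order: BABABABBABAABA  (n_A = 7, n_B = 7)
Step 2: Count runs R = 12.
Step 3: Under H0 (random ordering), E[R] = 2*n_A*n_B/(n_A+n_B) + 1 = 2*7*7/14 + 1 = 8.0000.
        Var[R] = 2*n_A*n_B*(2*n_A*n_B - n_A - n_B) / ((n_A+n_B)^2 * (n_A+n_B-1)) = 8232/2548 = 3.2308.
        SD[R] = 1.7974.
Step 4: Continuity-corrected z = (R - 0.5 - E[R]) / SD[R] = (12 - 0.5 - 8.0000) / 1.7974 = 1.9472.
Step 5: Two-sided p-value via normal approximation = 2*(1 - Phi(|z|)) = 0.051508.
Step 6: alpha = 0.1. reject H0.

R = 12, z = 1.9472, p = 0.051508, reject H0.


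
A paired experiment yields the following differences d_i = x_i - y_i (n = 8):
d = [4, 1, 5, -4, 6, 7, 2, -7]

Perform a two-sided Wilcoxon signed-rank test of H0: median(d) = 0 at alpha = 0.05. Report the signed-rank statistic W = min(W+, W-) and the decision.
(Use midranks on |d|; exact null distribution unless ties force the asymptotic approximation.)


Step 1: Drop any zero differences (none here) and take |d_i|.
|d| = [4, 1, 5, 4, 6, 7, 2, 7]
Step 2: Midrank |d_i| (ties get averaged ranks).
ranks: |4|->3.5, |1|->1, |5|->5, |4|->3.5, |6|->6, |7|->7.5, |2|->2, |7|->7.5
Step 3: Attach original signs; sum ranks with positive sign and with negative sign.
W+ = 3.5 + 1 + 5 + 6 + 7.5 + 2 = 25
W- = 3.5 + 7.5 = 11
(Check: W+ + W- = 36 should equal n(n+1)/2 = 36.)
Step 4: Test statistic W = min(W+, W-) = 11.
Step 5: Ties in |d|, so use the tie-corrected normal approximation.
        E[W] = n(n+1)/4 = 8*9/4 = 18.
        Tie groups: |d|=4 (t=2), |d|=7 (t=2); sum(t^3 - t) = 12.
        Var[W] = n(n+1)(2n+1)/24 - sum(t^3-t)/48 = 1224/24 - 12/48 = 50.75.
        z = (W - E[W]) / sqrt(Var[W]) = (11 - 18) / 7.1239 = -0.9826.
        Two-sided p = 2*Phi(z) = 0.325801.
Step 6: alpha = 0.05. fail to reject H0.

W+ = 25, W- = 11, W = min = 11, p = 0.325801, fail to reject H0.


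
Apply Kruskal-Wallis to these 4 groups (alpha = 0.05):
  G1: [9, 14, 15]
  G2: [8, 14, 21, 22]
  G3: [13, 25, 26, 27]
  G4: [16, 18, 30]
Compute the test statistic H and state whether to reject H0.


Step 1: Combine all N = 14 observations and assign midranks.
sorted (value, group, rank): (8,G2,1), (9,G1,2), (13,G3,3), (14,G1,4.5), (14,G2,4.5), (15,G1,6), (16,G4,7), (18,G4,8), (21,G2,9), (22,G2,10), (25,G3,11), (26,G3,12), (27,G3,13), (30,G4,14)
Step 2: Sum ranks within each group.
R_1 = 12.5 (n_1 = 3)
R_2 = 24.5 (n_2 = 4)
R_3 = 39 (n_3 = 4)
R_4 = 29 (n_4 = 3)
Step 3: H = 12/(N(N+1)) * sum(R_i^2/n_i) - 3(N+1)
     = 12/(14*15) * (12.5^2/3 + 24.5^2/4 + 39^2/4 + 29^2/3) - 3*15
     = 0.057143 * 862.729 - 45
     = 4.298810.
Step 4: Ties present; correction factor C = 1 - 6/(14^3 - 14) = 0.997802. Corrected H = 4.298810 / 0.997802 = 4.308278.
Step 5: Under H0, H ~ chi^2(3); p-value = 0.230042.
Step 6: alpha = 0.05. fail to reject H0.

H = 4.3083, df = 3, p = 0.230042, fail to reject H0.


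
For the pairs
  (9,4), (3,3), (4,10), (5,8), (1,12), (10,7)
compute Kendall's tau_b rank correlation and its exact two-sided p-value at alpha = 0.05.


Step 1: Enumerate the 15 unordered pairs (i,j) with i<j and classify each by sign(x_j-x_i) * sign(y_j-y_i).
  (1,2):dx=-6,dy=-1->C; (1,3):dx=-5,dy=+6->D; (1,4):dx=-4,dy=+4->D; (1,5):dx=-8,dy=+8->D
  (1,6):dx=+1,dy=+3->C; (2,3):dx=+1,dy=+7->C; (2,4):dx=+2,dy=+5->C; (2,5):dx=-2,dy=+9->D
  (2,6):dx=+7,dy=+4->C; (3,4):dx=+1,dy=-2->D; (3,5):dx=-3,dy=+2->D; (3,6):dx=+6,dy=-3->D
  (4,5):dx=-4,dy=+4->D; (4,6):dx=+5,dy=-1->D; (5,6):dx=+9,dy=-5->D
Step 2: C = 5, D = 10, total pairs = 15.
Step 3: tau = (C - D)/(n(n-1)/2) = (5 - 10)/15 = -0.333333.
Step 4: Exact two-sided p-value (enumerate n! = 720 permutations of y under H0): p = 0.469444.
Step 5: alpha = 0.05. fail to reject H0.

tau_b = -0.3333 (C=5, D=10), p = 0.469444, fail to reject H0.


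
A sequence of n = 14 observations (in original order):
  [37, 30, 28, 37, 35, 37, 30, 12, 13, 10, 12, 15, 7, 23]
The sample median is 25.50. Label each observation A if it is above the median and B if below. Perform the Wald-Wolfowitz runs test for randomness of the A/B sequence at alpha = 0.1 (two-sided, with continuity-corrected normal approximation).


Step 1: Compute median = 25.50; label A = above, B = below.
Labels in order: AAAAAAABBBBBBB  (n_A = 7, n_B = 7)
Step 2: Count runs R = 2.
Step 3: Under H0 (random ordering), E[R] = 2*n_A*n_B/(n_A+n_B) + 1 = 2*7*7/14 + 1 = 8.0000.
        Var[R] = 2*n_A*n_B*(2*n_A*n_B - n_A - n_B) / ((n_A+n_B)^2 * (n_A+n_B-1)) = 8232/2548 = 3.2308.
        SD[R] = 1.7974.
Step 4: Continuity-corrected z = (R + 0.5 - E[R]) / SD[R] = (2 + 0.5 - 8.0000) / 1.7974 = -3.0599.
Step 5: Two-sided p-value via normal approximation = 2*(1 - Phi(|z|)) = 0.002214.
Step 6: alpha = 0.1. reject H0.

R = 2, z = -3.0599, p = 0.002214, reject H0.


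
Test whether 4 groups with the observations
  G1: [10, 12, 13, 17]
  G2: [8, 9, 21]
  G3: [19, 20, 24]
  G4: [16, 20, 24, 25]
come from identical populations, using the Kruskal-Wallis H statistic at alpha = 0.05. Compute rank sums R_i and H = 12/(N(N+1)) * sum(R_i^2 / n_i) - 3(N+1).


Step 1: Combine all N = 14 observations and assign midranks.
sorted (value, group, rank): (8,G2,1), (9,G2,2), (10,G1,3), (12,G1,4), (13,G1,5), (16,G4,6), (17,G1,7), (19,G3,8), (20,G3,9.5), (20,G4,9.5), (21,G2,11), (24,G3,12.5), (24,G4,12.5), (25,G4,14)
Step 2: Sum ranks within each group.
R_1 = 19 (n_1 = 4)
R_2 = 14 (n_2 = 3)
R_3 = 30 (n_3 = 3)
R_4 = 42 (n_4 = 4)
Step 3: H = 12/(N(N+1)) * sum(R_i^2/n_i) - 3(N+1)
     = 12/(14*15) * (19^2/4 + 14^2/3 + 30^2/3 + 42^2/4) - 3*15
     = 0.057143 * 896.583 - 45
     = 6.233333.
Step 4: Ties present; correction factor C = 1 - 12/(14^3 - 14) = 0.995604. Corrected H = 6.233333 / 0.995604 = 6.260854.
Step 5: Under H0, H ~ chi^2(3); p-value = 0.099586.
Step 6: alpha = 0.05. fail to reject H0.

H = 6.2609, df = 3, p = 0.099586, fail to reject H0.


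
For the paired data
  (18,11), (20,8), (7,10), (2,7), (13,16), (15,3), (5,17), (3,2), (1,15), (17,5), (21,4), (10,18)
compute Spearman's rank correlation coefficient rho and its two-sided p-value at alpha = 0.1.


Step 1: Rank x and y separately (midranks; no ties here).
rank(x): 18->10, 20->11, 7->5, 2->2, 13->7, 15->8, 5->4, 3->3, 1->1, 17->9, 21->12, 10->6
rank(y): 11->8, 8->6, 10->7, 7->5, 16->10, 3->2, 17->11, 2->1, 15->9, 5->4, 4->3, 18->12
Step 2: d_i = R_x(i) - R_y(i); compute d_i^2.
  (10-8)^2=4, (11-6)^2=25, (5-7)^2=4, (2-5)^2=9, (7-10)^2=9, (8-2)^2=36, (4-11)^2=49, (3-1)^2=4, (1-9)^2=64, (9-4)^2=25, (12-3)^2=81, (6-12)^2=36
sum(d^2) = 346.
Step 3: rho = 1 - 6*346 / (12*(12^2 - 1)) = 1 - 2076/1716 = -0.209790.
Step 4: Under H0, t = rho * sqrt((n-2)/(1-rho^2)) = -0.6785 ~ t(10).
Step 5: Two-sided p-value from the t-distribution with 10 df = 0.512841.
Step 6: alpha = 0.1. fail to reject H0.

rho = -0.2098, p = 0.512841, fail to reject H0 at alpha = 0.1.


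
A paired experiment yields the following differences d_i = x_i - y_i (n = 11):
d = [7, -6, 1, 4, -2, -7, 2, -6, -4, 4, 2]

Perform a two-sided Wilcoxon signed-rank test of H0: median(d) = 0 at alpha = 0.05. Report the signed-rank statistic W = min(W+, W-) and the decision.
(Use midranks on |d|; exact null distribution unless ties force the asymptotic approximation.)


Step 1: Drop any zero differences (none here) and take |d_i|.
|d| = [7, 6, 1, 4, 2, 7, 2, 6, 4, 4, 2]
Step 2: Midrank |d_i| (ties get averaged ranks).
ranks: |7|->10.5, |6|->8.5, |1|->1, |4|->6, |2|->3, |7|->10.5, |2|->3, |6|->8.5, |4|->6, |4|->6, |2|->3
Step 3: Attach original signs; sum ranks with positive sign and with negative sign.
W+ = 10.5 + 1 + 6 + 3 + 6 + 3 = 29.5
W- = 8.5 + 3 + 10.5 + 8.5 + 6 = 36.5
(Check: W+ + W- = 66 should equal n(n+1)/2 = 66.)
Step 4: Test statistic W = min(W+, W-) = 29.5.
Step 5: Ties in |d|, so use the tie-corrected normal approximation.
        E[W] = n(n+1)/4 = 11*12/4 = 33.
        Tie groups: |d|=2 (t=3), |d|=4 (t=3), |d|=6 (t=2), |d|=7 (t=2); sum(t^3 - t) = 60.
        Var[W] = n(n+1)(2n+1)/24 - sum(t^3-t)/48 = 3036/24 - 60/48 = 125.25.
        z = (W - E[W]) / sqrt(Var[W]) = (29.5 - 33) / 11.1915 = -0.3127.
        Two-sided p = 2*Phi(z) = 0.754481.
Step 6: alpha = 0.05. fail to reject H0.

W+ = 29.5, W- = 36.5, W = min = 29.5, p = 0.754481, fail to reject H0.


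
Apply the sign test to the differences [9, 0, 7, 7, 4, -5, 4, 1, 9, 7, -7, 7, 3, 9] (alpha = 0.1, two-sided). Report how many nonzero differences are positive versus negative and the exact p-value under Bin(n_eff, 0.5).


Step 1: Discard zero differences. Original n = 14; n_eff = number of nonzero differences = 13.
Nonzero differences (with sign): +9, +7, +7, +4, -5, +4, +1, +9, +7, -7, +7, +3, +9
Step 2: Count signs: positive = 11, negative = 2.
Step 3: Under H0: P(positive) = 0.5, so the number of positives S ~ Bin(13, 0.5).
Step 4: Two-sided exact p-value = sum of Bin(13,0.5) probabilities at or below the observed probability = 0.022461.
Step 5: alpha = 0.1. reject H0.

n_eff = 13, pos = 11, neg = 2, p = 0.022461, reject H0.


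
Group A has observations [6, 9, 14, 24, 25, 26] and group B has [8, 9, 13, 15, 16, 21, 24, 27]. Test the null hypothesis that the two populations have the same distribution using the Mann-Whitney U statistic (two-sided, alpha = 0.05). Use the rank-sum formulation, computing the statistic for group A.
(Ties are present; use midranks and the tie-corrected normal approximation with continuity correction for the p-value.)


Step 1: Combine and sort all 14 observations; assign midranks.
sorted (value, group): (6,X), (8,Y), (9,X), (9,Y), (13,Y), (14,X), (15,Y), (16,Y), (21,Y), (24,X), (24,Y), (25,X), (26,X), (27,Y)
ranks: 6->1, 8->2, 9->3.5, 9->3.5, 13->5, 14->6, 15->7, 16->8, 21->9, 24->10.5, 24->10.5, 25->12, 26->13, 27->14
Step 2: Rank sum for X: R1 = 1 + 3.5 + 6 + 10.5 + 12 + 13 = 46.
Step 3: U_X = R1 - n1(n1+1)/2 = 46 - 6*7/2 = 46 - 21 = 25.
       U_Y = n1*n2 - U_X = 48 - 25 = 23.
Step 4: Ties are present, so use the tie-corrected normal approximation (with continuity correction) for the p-value.
Step 5: p-value = 0.948419; compare to alpha = 0.05. fail to reject H0.

U_X = 25, p = 0.948419, fail to reject H0 at alpha = 0.05.


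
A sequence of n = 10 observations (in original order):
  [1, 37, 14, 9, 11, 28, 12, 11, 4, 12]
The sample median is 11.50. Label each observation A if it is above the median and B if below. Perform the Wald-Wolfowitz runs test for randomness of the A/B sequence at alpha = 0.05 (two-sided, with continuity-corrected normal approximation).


Step 1: Compute median = 11.50; label A = above, B = below.
Labels in order: BAABBAABBA  (n_A = 5, n_B = 5)
Step 2: Count runs R = 6.
Step 3: Under H0 (random ordering), E[R] = 2*n_A*n_B/(n_A+n_B) + 1 = 2*5*5/10 + 1 = 6.0000.
        Var[R] = 2*n_A*n_B*(2*n_A*n_B - n_A - n_B) / ((n_A+n_B)^2 * (n_A+n_B-1)) = 2000/900 = 2.2222.
        SD[R] = 1.4907.
Step 4: R = E[R], so z = 0 with no continuity correction.
Step 5: Two-sided p-value via normal approximation = 2*(1 - Phi(|z|)) = 1.000000.
Step 6: alpha = 0.05. fail to reject H0.

R = 6, z = 0.0000, p = 1.000000, fail to reject H0.
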